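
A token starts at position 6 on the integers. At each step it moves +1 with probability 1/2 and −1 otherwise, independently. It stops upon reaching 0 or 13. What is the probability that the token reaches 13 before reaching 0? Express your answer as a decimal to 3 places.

With a fair step, P(i) = ½P(i−1) + ½P(i+1) with P(0)=0, P(13)=1 has the linear solution P(i) = i/13.
P(6) = 6/13 ≈ 0.462.

0.462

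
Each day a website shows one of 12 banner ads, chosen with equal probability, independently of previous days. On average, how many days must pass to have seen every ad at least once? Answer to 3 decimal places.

After i distinct types are collected, each trial gives a new one with probability (12−i)/12, so the expected wait for the next new type is 12/(12−i).
E = 12/12 + 12/11 + 12/10 + 12/9 + 12/8 + 12/7 + 12/6 + 12/5 + 12/4 + 12/3 + 12/2 + 12/1 = 86021/2310 ≈ 37.239.

37.239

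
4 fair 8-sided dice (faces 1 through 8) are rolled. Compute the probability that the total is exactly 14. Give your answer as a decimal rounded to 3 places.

There are 8^4 = 4096 equally likely outcomes.
The number of ordered 4-tuples from {1,…,8} summing to 14 is 246.
P(sum = 14) = 246/4096 = 123/2048 ≈ 0.060.

0.060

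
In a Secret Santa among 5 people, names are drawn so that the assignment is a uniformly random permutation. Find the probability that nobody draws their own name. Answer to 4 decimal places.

0.3667

This is the derangement probability: permutations of 5 with no fixed point.
D(5) = 5! · (1 − 1/1! + 1/2! − ··· + (−1)^5/5!) = 44.
P = 44/120 = 11/30 ≈ 0.3667.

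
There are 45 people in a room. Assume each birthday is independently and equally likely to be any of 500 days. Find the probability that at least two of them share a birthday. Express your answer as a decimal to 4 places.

0.8702

It's easier to compute the probability that all 45 are distinct.
P(all distinct) = 500/500 · 499/500 · ··· · 456/500 ≈ 0.1298.
So the probability of at least one match is 1 − 0.1298 = 0.8702.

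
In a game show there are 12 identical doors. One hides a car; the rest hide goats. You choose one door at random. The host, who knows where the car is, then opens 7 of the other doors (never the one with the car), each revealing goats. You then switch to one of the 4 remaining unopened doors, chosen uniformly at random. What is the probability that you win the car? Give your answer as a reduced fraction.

11/48

Your original door holds the car with probability 1/12, so the other 11 collectively hold it with probability 11/12.
The host can always find 7 empty doors to open, so the reveals don't change that 11/12; it is now spread over the 4 remaining unopened doors.
P(win by switching) = (11/12) · (1/4) = 11/48.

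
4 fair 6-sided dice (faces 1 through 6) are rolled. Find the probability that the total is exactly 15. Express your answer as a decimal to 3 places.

0.108

There are 6^4 = 1296 equally likely outcomes.
The number of ordered 4-tuples from {1,…,6} summing to 15 is 140.
P(sum = 15) = 140/1296 = 35/324 ≈ 0.108.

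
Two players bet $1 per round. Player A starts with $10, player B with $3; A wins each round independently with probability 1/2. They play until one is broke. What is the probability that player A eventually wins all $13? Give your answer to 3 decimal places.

With a fair step, P(i) = ½P(i−1) + ½P(i+1) with P(0)=0, P(13)=1 has the linear solution P(i) = i/13.
P(10) = 10/13 ≈ 0.769.

0.769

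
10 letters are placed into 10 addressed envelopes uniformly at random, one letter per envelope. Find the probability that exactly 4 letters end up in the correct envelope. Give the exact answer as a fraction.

Choose which 4 of the 10 are fixed: C(10,4) = 210 ways.
The remaining 6 must have no fixed point: D(6) = 265.
P = 210·265/3628800 = 53/3456.

53/3456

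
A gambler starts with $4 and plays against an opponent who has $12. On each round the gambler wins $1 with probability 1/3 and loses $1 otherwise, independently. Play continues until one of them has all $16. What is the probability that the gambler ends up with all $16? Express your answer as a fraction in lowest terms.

Let r = q/p = (2/3)/(1/3) = 2. The recurrence P(i) = p·P(i+1) + q·P(i−1) with P(0)=0, P(16)=1 gives P(i) = (1 − r^i)/(1 − r^16).
P(4) = (1 − (2)^4) / (1 − (2)^16) = 1/4369.

1/4369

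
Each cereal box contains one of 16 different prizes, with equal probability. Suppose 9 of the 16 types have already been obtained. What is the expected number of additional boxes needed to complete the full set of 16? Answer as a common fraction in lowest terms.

1452/35

Starting from 9 distinct types, each trial gives a new one with probability (16−i)/16 when i types are held, so the wait for the next new type is 16/(16−i).
E = 16/7 + 16/6 + 16/5 + 16/4 + 16/3 + 16/2 + 16/1 = 1452/35.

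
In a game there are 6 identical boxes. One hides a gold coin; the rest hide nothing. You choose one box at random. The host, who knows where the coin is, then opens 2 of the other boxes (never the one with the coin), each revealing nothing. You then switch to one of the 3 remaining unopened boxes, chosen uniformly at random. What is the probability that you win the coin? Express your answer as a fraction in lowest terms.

Your original box holds the coin with probability 1/6, so the other 5 collectively hold it with probability 5/6.
The host can always find 2 empty boxes to open, so the reveals don't change that 5/6; it is now spread over the 3 remaining unopened boxes.
P(win by switching) = (5/6) · (1/3) = 5/18.

5/18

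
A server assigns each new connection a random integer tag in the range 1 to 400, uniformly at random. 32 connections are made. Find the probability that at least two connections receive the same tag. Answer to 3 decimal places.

0.720

It's easier to compute the probability that all 32 are distinct.
P(all distinct) = 400/400 · 399/400 · ··· · 369/400 ≈ 0.280.
So the probability of at least one match is 1 − 0.280 = 0.720.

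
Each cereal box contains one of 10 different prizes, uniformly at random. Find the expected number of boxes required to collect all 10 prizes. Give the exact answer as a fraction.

7381/252

After i distinct types are collected, each trial gives a new one with probability (10−i)/10, so the expected wait for the next new type is 10/(10−i).
E = 10/10 + 10/9 + 10/8 + 10/7 + 10/6 + 10/5 + 10/4 + 10/3 + 10/2 + 10/1 = 7381/252.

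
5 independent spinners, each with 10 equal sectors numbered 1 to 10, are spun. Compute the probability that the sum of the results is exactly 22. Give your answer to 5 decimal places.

There are 10^5 = 100000 equally likely outcomes.
The number of ordered 5-tuples from {1,…,10} summing to 22 is 4335.
P(sum = 22) = 4335/100000 = 867/20000 ≈ 0.04335.

0.04335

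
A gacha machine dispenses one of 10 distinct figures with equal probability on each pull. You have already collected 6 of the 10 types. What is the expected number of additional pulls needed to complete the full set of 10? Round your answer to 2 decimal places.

Starting from 6 distinct types, each trial gives a new one with probability (10−i)/10 when i types are held, so the wait for the next new type is 10/(10−i).
E = 10/4 + 10/3 + 10/2 + 10/1 = 125/6 ≈ 20.83.

20.83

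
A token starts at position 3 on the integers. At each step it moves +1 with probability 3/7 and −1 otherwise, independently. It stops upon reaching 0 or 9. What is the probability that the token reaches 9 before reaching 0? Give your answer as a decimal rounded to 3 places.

Let r = q/p = (4/7)/(3/7) = 4/3. The recurrence P(i) = p·P(i+1) + q·P(i−1) with P(0)=0, P(9)=1 gives P(i) = (1 − r^i)/(1 − r^9).
P(3) = (1 − (4/3)^3) / (1 − (4/3)^9) = 729/6553 ≈ 0.111.

0.111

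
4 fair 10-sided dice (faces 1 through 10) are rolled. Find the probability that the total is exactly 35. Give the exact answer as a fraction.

7/1250

There are 10^4 = 10000 equally likely outcomes.
The number of ordered 4-tuples from {1,…,10} summing to 35 is 56.
P(sum = 35) = 56/10000 = 7/1250.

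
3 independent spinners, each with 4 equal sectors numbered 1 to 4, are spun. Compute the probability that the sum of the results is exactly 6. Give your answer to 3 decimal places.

There are 4^3 = 64 equally likely outcomes.
The number of ordered 3-tuples from {1,…,4} summing to 6 is 10.
P(sum = 6) = 10/64 = 5/32 ≈ 0.156.

0.156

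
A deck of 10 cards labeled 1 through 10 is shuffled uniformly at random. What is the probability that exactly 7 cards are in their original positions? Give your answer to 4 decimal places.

Choose which 7 of the 10 are fixed: C(10,7) = 120 ways.
The remaining 3 must have no fixed point: D(3) = 2.
P = 120·2/3628800 = 1/15120 ≈ 0.0001.

0.0001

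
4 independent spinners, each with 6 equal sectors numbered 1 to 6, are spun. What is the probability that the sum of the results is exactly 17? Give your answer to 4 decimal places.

0.0802

There are 6^4 = 1296 equally likely outcomes.
The number of ordered 4-tuples from {1,…,6} summing to 17 is 104.
P(sum = 17) = 104/1296 = 13/162 ≈ 0.0802.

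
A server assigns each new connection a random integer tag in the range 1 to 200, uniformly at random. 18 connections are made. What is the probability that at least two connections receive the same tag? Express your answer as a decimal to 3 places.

0.545

It's easier to compute the probability that all 18 are distinct.
P(all distinct) = 200/200 · 199/200 · ··· · 183/200 ≈ 0.455.
So the probability of at least one match is 1 − 0.455 = 0.545.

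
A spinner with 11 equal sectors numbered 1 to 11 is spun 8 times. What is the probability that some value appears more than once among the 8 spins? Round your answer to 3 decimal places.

P(all 8 different) = 11/11 · 10/11 · ··· · 4/11 ≈ 0.031.
P(at least two equal) = 1 − 0.031 = 0.969.

0.969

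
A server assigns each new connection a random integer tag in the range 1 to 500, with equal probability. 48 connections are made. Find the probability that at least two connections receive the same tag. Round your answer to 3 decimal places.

It's easier to compute the probability that all 48 are distinct.
P(all distinct) = 500/500 · 499/500 · ··· · 453/500 ≈ 0.097.
So the probability of at least one match is 1 − 0.097 = 0.903.

0.903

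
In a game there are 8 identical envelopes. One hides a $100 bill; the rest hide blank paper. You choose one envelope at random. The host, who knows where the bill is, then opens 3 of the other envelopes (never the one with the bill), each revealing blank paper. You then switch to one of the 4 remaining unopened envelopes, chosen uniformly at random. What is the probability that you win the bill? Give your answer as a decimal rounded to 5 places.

Your original envelope holds the bill with probability 1/8, so the other 7 collectively hold it with probability 7/8.
The host can always find 3 empty envelopes to open, so the reveals don't change that 7/8; it is now spread over the 4 remaining unopened envelopes.
P(win by switching) = (7/8) · (1/4) = 7/32 ≈ 0.21875.

0.21875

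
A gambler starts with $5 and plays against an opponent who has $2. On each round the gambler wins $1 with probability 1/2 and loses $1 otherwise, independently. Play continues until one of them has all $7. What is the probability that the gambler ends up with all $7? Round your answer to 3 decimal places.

With a fair step, P(i) = ½P(i−1) + ½P(i+1) with P(0)=0, P(7)=1 has the linear solution P(i) = i/7.
P(5) = 5/7 ≈ 0.714.

0.714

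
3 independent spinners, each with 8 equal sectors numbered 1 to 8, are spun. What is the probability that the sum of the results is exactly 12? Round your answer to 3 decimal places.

There are 8^3 = 512 equally likely outcomes.
The number of ordered 3-tuples from {1,…,8} summing to 12 is 46.
P(sum = 12) = 46/512 = 23/256 ≈ 0.090.

0.090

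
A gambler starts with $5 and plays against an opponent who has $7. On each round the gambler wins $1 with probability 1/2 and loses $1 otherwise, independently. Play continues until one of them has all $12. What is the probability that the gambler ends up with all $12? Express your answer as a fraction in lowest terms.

With a fair step, P(i) = ½P(i−1) + ½P(i+1) with P(0)=0, P(12)=1 has the linear solution P(i) = i/12.
P(5) = 5/12.

5/12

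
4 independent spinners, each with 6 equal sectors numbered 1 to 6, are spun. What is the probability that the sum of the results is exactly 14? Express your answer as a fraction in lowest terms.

73/648

There are 6^4 = 1296 equally likely outcomes.
The number of ordered 4-tuples from {1,…,6} summing to 14 is 146.
P(sum = 14) = 146/1296 = 73/648.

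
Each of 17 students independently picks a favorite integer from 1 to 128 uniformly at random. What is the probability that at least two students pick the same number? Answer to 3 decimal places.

0.671

It's easier to compute the probability that all 17 are distinct.
P(all distinct) = 128/128 · 127/128 · ··· · 112/128 ≈ 0.329.
So the probability of at least one match is 1 − 0.329 = 0.671.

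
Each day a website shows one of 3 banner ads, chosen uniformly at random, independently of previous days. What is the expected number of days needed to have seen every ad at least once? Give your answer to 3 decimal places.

5.500

After i distinct types are collected, each trial gives a new one with probability (3−i)/3, so the expected wait for the next new type is 3/(3−i).
E = 3/3 + 3/2 + 3/1 = 11/2 ≈ 5.500.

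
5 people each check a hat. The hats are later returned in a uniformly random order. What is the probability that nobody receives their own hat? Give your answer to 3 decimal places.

0.367

This is the derangement probability: permutations of 5 with no fixed point.
D(5) = 5! · (1 − 1/1! + 1/2! − ··· + (−1)^5/5!) = 44.
P = 44/120 = 11/30 ≈ 0.367.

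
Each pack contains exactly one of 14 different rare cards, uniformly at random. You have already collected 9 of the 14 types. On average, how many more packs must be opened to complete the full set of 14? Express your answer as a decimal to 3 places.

Starting from 9 distinct types, each trial gives a new one with probability (14−i)/14 when i types are held, so the wait for the next new type is 14/(14−i).
E = 14/5 + 14/4 + 14/3 + 14/2 + 14/1 = 959/30 ≈ 31.967.

31.967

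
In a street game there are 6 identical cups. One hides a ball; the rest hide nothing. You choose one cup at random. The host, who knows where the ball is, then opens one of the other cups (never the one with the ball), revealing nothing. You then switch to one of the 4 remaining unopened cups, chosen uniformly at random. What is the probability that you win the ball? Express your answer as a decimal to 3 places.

Your original cup holds the ball with probability 1/6, so the other 5 collectively hold it with probability 5/6.
The host can always find an empty cup to open, so this doesn't change that 5/6; it is now spread over the 4 remaining unopened cups.
P(win by switching) = (5/6) · (1/4) = 5/24 ≈ 0.208.

0.208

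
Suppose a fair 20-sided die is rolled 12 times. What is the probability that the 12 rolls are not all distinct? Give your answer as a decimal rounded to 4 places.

P(all 12 different) = 20/20 · 19/20 · ··· · 9/20 ≈ 0.0147.
P(at least two equal) = 1 − 0.0147 = 0.9853.

0.9853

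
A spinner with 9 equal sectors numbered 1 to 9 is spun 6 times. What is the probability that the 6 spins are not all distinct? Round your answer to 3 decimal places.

P(all 6 different) = 9/9 · 8/9 · ··· · 4/9 ≈ 0.114.
P(at least two equal) = 1 − 0.114 = 0.886.

0.886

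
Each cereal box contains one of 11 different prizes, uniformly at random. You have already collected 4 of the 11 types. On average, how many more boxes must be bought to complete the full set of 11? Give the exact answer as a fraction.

Starting from 4 distinct types, each trial gives a new one with probability (11−i)/11 when i types are held, so the wait for the next new type is 11/(11−i).
E = 11/7 + 11/6 + 11/5 + 11/4 + 11/3 + 11/2 + 11/1 = 3993/140.

3993/140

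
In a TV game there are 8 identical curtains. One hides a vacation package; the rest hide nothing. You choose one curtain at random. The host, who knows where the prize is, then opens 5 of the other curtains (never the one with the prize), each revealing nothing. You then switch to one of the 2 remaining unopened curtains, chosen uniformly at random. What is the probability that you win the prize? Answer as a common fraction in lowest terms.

7/16

Your original curtain holds the prize with probability 1/8, so the other 7 collectively hold it with probability 7/8.
The host can always find 5 empty curtains to open, so the reveals don't change that 7/8; it is now spread over the 2 remaining unopened curtains.
P(win by switching) = (7/8) · (1/2) = 7/16.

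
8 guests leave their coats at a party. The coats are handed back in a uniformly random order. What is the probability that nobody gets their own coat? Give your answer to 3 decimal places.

This is the derangement probability: permutations of 8 with no fixed point.
D(8) = 8! · (1 − 1/1! + 1/2! − ··· + (−1)^8/8!) = 14833.
P = 14833/40320 = 2119/5760 ≈ 0.368.

0.368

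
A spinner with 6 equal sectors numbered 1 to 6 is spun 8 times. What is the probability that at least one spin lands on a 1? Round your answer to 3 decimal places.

P(no spin lands on a 1) = (5/6)^8 ≈ 0.233.
P(at least one) = 1 − 0.233 = 0.767.

0.767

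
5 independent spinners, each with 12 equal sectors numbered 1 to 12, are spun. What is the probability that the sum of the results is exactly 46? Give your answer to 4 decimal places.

There are 12^5 = 248832 equally likely outcomes.
The number of ordered 5-tuples from {1,…,12} summing to 46 is 2985.
P(sum = 46) = 2985/248832 = 995/82944 ≈ 0.0120.

0.0120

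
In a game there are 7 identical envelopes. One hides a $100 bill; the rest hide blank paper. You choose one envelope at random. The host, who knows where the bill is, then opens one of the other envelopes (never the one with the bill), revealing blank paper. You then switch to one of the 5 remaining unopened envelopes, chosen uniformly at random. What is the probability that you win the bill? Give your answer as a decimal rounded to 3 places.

0.171

Your original envelope holds the bill with probability 1/7, so the other 6 collectively hold it with probability 6/7.
The host can always find an empty envelope to open, so this doesn't change that 6/7; it is now spread over the 5 remaining unopened envelopes.
P(win by switching) = (6/7) · (1/5) = 6/35 ≈ 0.171.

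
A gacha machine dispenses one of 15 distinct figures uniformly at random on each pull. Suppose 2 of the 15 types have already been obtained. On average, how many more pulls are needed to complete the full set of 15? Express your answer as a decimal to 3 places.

Starting from 2 distinct types, each trial gives a new one with probability (15−i)/15 when i types are held, so the wait for the next new type is 15/(15−i).
E = 15/13 + 15/12 + 15/11 + 15/10 + 15/9 + 15/8 + 15/7 + 15/6 + 15/5 + 15/4 + 15/3 + 15/2 + 15/1 = 1145993/24024 ≈ 47.702.

47.702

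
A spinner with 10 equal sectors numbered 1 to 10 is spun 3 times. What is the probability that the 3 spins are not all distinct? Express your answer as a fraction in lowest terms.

7/25

P(all 3 different) = 10/10 · 9/10 · ··· · 8/10 = 18/25.
P(at least two equal) = 1 − 18/25 = 7/25.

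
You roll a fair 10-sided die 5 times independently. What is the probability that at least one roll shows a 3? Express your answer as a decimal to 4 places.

0.4095

P(no roll shows a 3) = (9/10)^5 ≈ 0.5905.
P(at least one) = 1 − 0.5905 = 0.4095.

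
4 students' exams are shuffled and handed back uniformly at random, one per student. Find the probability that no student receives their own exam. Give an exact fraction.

This is the derangement probability: permutations of 4 with no fixed point.
D(4) = 4! · (1 − 1/1! + 1/2! − ··· + (−1)^4/4!) = 9.
P = 9/24 = 3/8.

3/8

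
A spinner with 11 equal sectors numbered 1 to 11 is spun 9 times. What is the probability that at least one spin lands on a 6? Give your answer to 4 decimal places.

P(no spin lands on a 6) = (10/11)^9 ≈ 0.4241.
P(at least one) = 1 − 0.4241 = 0.5759.

0.5759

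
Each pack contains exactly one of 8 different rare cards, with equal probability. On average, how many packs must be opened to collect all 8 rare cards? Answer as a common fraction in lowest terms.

761/35

After i distinct types are collected, each trial gives a new one with probability (8−i)/8, so the expected wait for the next new type is 8/(8−i).
E = 8/8 + 8/7 + 8/6 + 8/5 + 8/4 + 8/3 + 8/2 + 8/1 = 761/35.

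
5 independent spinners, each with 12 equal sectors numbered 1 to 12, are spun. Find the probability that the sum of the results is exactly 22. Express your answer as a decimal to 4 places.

There are 12^5 = 248832 equally likely outcomes.
The number of ordered 5-tuples from {1,…,12} summing to 22 is 5355.
P(sum = 22) = 5355/248832 = 595/27648 ≈ 0.0215.

0.0215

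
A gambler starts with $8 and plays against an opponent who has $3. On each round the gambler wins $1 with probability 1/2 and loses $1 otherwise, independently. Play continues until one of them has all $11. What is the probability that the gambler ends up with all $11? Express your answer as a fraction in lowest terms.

8/11

With a fair step, P(i) = ½P(i−1) + ½P(i+1) with P(0)=0, P(11)=1 has the linear solution P(i) = i/11.
P(8) = 8/11.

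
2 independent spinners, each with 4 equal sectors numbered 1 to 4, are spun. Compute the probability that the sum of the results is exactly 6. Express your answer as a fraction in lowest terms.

3/16

There are 4^2 = 16 equally likely outcomes.
The number of ordered 2-tuples from {1,…,4} summing to 6 is 3.
P(sum = 6) = 3/16.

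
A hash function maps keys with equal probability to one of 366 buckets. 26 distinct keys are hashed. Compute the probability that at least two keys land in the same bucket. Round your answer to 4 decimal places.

It's easier to compute the probability that all 26 are distinct.
P(all distinct) = 366/366 · 365/366 · ··· · 341/366 ≈ 0.4028.
So the probability of at least one match is 1 − 0.4028 = 0.5972.

0.5972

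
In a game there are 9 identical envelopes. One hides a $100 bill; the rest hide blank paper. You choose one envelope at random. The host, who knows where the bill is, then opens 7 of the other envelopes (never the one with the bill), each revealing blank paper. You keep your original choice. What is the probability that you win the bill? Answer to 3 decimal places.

The host can always open 7 empty envelopes regardless of your choice, so the reveals give no information about your original envelope.
P(win by staying) = 1/9 ≈ 0.111.

0.111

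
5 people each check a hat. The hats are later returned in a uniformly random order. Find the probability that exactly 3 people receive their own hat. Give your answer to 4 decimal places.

0.0833

Choose which 3 of the 5 are fixed: C(5,3) = 10 ways.
The remaining 2 must have no fixed point: D(2) = 1.
P = 10·1/120 = 1/12 ≈ 0.0833.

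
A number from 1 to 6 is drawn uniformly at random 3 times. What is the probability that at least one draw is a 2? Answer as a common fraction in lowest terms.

91/216

P(no draw is a 2) = (5/6)^3 = 125/216.
P(at least one) = 1 − 125/216 = 91/216.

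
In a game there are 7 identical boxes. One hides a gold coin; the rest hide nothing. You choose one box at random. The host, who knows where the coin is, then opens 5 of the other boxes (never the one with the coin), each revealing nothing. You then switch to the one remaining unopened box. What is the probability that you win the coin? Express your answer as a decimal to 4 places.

Your original box holds the coin with probability 1/7, so the other 6 collectively hold it with probability 6/7.
The host can always find 5 empty boxes to open, so the reveals don't change that 6/7; it is now spread over the 1 remaining unopened box.
P(win by switching) = (6/7) · (1/1) = 6/7 ≈ 0.8571.

0.8571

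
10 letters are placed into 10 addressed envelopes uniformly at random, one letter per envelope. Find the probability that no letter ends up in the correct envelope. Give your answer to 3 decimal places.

This is the derangement probability: permutations of 10 with no fixed point.
D(10) = 10! · (1 − 1/1! + 1/2! − ··· + (−1)^10/10!) = 1334961.
P = 1334961/3628800 = 16481/44800 ≈ 0.368.

0.368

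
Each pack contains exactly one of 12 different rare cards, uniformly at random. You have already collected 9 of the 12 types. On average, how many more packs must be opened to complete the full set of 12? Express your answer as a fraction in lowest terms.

22

Starting from 9 distinct types, each trial gives a new one with probability (12−i)/12 when i types are held, so the wait for the next new type is 12/(12−i).
E = 12/3 + 12/2 + 12/1 = 22.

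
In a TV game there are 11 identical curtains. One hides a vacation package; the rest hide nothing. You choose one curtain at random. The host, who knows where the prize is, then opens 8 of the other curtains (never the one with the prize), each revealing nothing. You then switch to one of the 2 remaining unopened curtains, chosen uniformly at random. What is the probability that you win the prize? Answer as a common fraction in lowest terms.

5/11

Your original curtain holds the prize with probability 1/11, so the other 10 collectively hold it with probability 10/11.
The host can always find 8 empty curtains to open, so the reveals don't change that 10/11; it is now spread over the 2 remaining unopened curtains.
P(win by switching) = (10/11) · (1/2) = 5/11.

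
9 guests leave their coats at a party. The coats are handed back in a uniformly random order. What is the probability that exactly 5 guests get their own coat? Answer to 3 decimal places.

0.003

Choose which 5 of the 9 are fixed: C(9,5) = 126 ways.
The remaining 4 must have no fixed point: D(4) = 9.
P = 126·9/362880 = 1/320 ≈ 0.003.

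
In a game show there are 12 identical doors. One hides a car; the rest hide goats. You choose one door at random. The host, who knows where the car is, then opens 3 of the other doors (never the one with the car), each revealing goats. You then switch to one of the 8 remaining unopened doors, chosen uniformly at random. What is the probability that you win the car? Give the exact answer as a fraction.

Your original door holds the car with probability 1/12, so the other 11 collectively hold it with probability 11/12.
The host can always find 3 empty doors to open, so the reveals don't change that 11/12; it is now spread over the 8 remaining unopened doors.
P(win by switching) = (11/12) · (1/8) = 11/96.

11/96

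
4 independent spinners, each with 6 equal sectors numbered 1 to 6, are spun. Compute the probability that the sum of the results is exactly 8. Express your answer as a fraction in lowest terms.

There are 6^4 = 1296 equally likely outcomes.
The number of ordered 4-tuples from {1,…,6} summing to 8 is 35.
P(sum = 8) = 35/1296.

35/1296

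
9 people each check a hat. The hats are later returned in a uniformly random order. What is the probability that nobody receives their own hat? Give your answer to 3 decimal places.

0.368

This is the derangement probability: permutations of 9 with no fixed point.
D(9) = 9! · (1 − 1/1! + 1/2! − ··· + (−1)^9/9!) = 133496.
P = 133496/362880 = 16687/45360 ≈ 0.368.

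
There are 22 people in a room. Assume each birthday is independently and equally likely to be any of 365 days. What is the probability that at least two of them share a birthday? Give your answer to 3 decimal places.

It's easier to compute the probability that all 22 are distinct.
P(all distinct) = 365/365 · 364/365 · ··· · 344/365 ≈ 0.524.
So the probability of at least one match is 1 − 0.524 = 0.476.

0.476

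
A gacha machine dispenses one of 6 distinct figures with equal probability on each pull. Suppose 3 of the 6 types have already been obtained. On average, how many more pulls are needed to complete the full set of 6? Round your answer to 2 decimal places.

Starting from 3 distinct types, each trial gives a new one with probability (6−i)/6 when i types are held, so the wait for the next new type is 6/(6−i).
E = 6/3 + 6/2 + 6/1 = 11 ≈ 11.00.

11.00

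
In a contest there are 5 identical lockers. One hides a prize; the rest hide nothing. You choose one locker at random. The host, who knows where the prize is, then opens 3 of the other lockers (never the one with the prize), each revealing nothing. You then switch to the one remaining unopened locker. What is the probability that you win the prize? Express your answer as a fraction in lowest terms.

Your original locker holds the prize with probability 1/5, so the other 4 collectively hold it with probability 4/5.
The host can always find 3 empty lockers to open, so the reveals don't change that 4/5; it is now spread over the 1 remaining unopened locker.
P(win by switching) = (4/5) · (1/1) = 4/5.

4/5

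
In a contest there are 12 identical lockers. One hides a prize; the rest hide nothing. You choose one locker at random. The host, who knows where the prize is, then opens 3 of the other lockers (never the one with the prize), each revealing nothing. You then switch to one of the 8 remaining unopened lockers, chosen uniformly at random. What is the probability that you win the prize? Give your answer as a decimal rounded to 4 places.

0.1146

Your original locker holds the prize with probability 1/12, so the other 11 collectively hold it with probability 11/12.
The host can always find 3 empty lockers to open, so the reveals don't change that 11/12; it is now spread over the 8 remaining unopened lockers.
P(win by switching) = (11/12) · (1/8) = 11/96 ≈ 0.1146.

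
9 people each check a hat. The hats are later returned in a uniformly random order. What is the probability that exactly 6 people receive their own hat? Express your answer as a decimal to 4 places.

Choose which 6 of the 9 are fixed: C(9,6) = 84 ways.
The remaining 3 must have no fixed point: D(3) = 2.
P = 84·2/362880 = 1/2160 ≈ 0.0005.

0.0005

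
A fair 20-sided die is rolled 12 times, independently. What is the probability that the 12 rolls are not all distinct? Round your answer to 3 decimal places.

0.985

P(all 12 different) = 20/20 · 19/20 · ··· · 9/20 ≈ 0.015.
P(at least two equal) = 1 − 0.015 = 0.985.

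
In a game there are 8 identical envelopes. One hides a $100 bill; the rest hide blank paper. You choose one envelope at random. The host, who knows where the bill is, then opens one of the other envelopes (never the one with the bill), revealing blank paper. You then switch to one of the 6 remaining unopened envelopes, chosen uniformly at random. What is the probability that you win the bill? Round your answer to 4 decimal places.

0.1458

Your original envelope holds the bill with probability 1/8, so the other 7 collectively hold it with probability 7/8.
The host can always find an empty envelope to open, so this doesn't change that 7/8; it is now spread over the 6 remaining unopened envelopes.
P(win by switching) = (7/8) · (1/6) = 7/48 ≈ 0.1458.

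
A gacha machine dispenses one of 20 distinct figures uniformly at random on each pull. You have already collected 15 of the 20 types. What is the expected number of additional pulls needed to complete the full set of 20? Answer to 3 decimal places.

Starting from 15 distinct types, each trial gives a new one with probability (20−i)/20 when i types are held, so the wait for the next new type is 20/(20−i).
E = 20/5 + 20/4 + 20/3 + 20/2 + 20/1 = 137/3 ≈ 45.667.

45.667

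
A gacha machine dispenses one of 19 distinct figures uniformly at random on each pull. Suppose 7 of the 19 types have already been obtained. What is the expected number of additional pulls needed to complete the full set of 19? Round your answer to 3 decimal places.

Starting from 7 distinct types, each trial gives a new one with probability (19−i)/19 when i types are held, so the wait for the next new type is 19/(19−i).
E = 19/12 + 19/11 + 19/10 + 19/9 + 19/8 + 19/7 + 19/6 + 19/5 + 19/4 + 19/3 + 19/2 + 19/1 = 1634399/27720 ≈ 58.961.

58.961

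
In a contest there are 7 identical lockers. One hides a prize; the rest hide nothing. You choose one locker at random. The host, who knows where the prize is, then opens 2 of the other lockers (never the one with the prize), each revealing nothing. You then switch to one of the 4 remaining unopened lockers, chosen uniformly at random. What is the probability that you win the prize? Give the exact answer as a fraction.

Your original locker holds the prize with probability 1/7, so the other 6 collectively hold it with probability 6/7.
The host can always find 2 empty lockers to open, so the reveals don't change that 6/7; it is now spread over the 4 remaining unopened lockers.
P(win by switching) = (6/7) · (1/4) = 3/14.

3/14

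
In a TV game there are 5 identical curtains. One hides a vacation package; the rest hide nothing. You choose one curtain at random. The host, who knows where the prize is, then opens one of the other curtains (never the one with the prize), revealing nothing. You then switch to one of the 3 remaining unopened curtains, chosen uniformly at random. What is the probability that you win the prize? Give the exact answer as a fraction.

4/15

Your original curtain holds the prize with probability 1/5, so the other 4 collectively hold it with probability 4/5.
The host can always find an empty curtain to open, so this doesn't change that 4/5; it is now spread over the 3 remaining unopened curtains.
P(win by switching) = (4/5) · (1/3) = 4/15.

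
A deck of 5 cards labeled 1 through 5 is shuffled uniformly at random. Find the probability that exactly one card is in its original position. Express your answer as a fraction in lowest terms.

3/8

Choose which one is fixed: C(5,1) = 5 ways.
The remaining 4 must have no fixed point: D(4) = 9.
P = 5·9/120 = 3/8.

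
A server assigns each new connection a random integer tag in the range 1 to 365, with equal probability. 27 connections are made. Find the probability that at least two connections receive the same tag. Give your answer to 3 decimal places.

0.627

It's easier to compute the probability that all 27 are distinct.
P(all distinct) = 365/365 · 364/365 · ··· · 339/365 ≈ 0.373.
So the probability of at least one match is 1 − 0.373 = 0.627.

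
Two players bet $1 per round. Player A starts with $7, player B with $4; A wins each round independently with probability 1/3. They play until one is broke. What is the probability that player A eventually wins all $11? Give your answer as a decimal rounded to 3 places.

0.062

Let r = q/p = (2/3)/(1/3) = 2. The recurrence P(i) = p·P(i+1) + q·P(i−1) with P(0)=0, P(11)=1 gives P(i) = (1 − r^i)/(1 − r^11).
P(7) = (1 − (2)^7) / (1 − (2)^11) = 127/2047 ≈ 0.062.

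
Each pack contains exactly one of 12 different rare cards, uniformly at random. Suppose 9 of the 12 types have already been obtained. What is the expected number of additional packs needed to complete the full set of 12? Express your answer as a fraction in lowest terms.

Starting from 9 distinct types, each trial gives a new one with probability (12−i)/12 when i types are held, so the wait for the next new type is 12/(12−i).
E = 12/3 + 12/2 + 12/1 = 22.

22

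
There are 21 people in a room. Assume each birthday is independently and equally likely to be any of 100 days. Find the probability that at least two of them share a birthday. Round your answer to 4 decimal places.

It's easier to compute the probability that all 21 are distinct.
P(all distinct) = 100/100 · 99/100 · ··· · 80/100 ≈ 0.1043.
So the probability of at least one match is 1 − 0.1043 = 0.8957.

0.8957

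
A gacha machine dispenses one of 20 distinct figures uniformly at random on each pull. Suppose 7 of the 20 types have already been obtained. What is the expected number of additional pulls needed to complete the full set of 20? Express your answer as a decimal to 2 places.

63.60

Starting from 7 distinct types, each trial gives a new one with probability (20−i)/20 when i types are held, so the wait for the next new type is 20/(20−i).
E = 20/13 + 20/12 + 20/11 + 20/10 + 20/9 + 20/8 + 20/7 + 20/6 + 20/5 + 20/4 + 20/3 + 20/2 + 20/1 = 1145993/18018 ≈ 63.60.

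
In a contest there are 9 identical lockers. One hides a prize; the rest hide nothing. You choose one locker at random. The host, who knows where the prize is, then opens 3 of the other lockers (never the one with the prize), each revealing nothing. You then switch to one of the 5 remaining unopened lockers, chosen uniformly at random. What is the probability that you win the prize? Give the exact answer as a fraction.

Your original locker holds the prize with probability 1/9, so the other 8 collectively hold it with probability 8/9.
The host can always find 3 empty lockers to open, so the reveals don't change that 8/9; it is now spread over the 5 remaining unopened lockers.
P(win by switching) = (8/9) · (1/5) = 8/45.

8/45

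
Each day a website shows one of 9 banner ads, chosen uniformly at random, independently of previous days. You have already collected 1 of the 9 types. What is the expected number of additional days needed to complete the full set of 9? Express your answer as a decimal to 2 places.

24.46

Starting from 1 distinct type, each trial gives a new one with probability (9−i)/9 when i types are held, so the wait for the next new type is 9/(9−i).
E = 9/8 + 9/7 + 9/6 + 9/5 + 9/4 + 9/3 + 9/2 + 9/1 = 6849/280 ≈ 24.46.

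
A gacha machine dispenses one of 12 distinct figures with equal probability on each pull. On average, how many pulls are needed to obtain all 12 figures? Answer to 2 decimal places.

After i distinct types are collected, each trial gives a new one with probability (12−i)/12, so the expected wait for the next new type is 12/(12−i).
E = 12/12 + 12/11 + 12/10 + 12/9 + 12/8 + 12/7 + 12/6 + 12/5 + 12/4 + 12/3 + 12/2 + 12/1 = 86021/2310 ≈ 37.24.

37.24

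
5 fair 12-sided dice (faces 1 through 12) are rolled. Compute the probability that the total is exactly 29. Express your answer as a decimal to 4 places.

0.0458

There are 12^5 = 248832 equally likely outcomes.
The number of ordered 5-tuples from {1,…,12} summing to 29 is 11385.
P(sum = 29) = 11385/248832 = 1265/27648 ≈ 0.0458.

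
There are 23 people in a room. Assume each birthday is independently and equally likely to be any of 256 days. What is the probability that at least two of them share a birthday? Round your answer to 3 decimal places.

0.639

It's easier to compute the probability that all 23 are distinct.
P(all distinct) = 256/256 · 255/256 · ··· · 234/256 ≈ 0.361.
So the probability of at least one match is 1 − 0.361 = 0.639.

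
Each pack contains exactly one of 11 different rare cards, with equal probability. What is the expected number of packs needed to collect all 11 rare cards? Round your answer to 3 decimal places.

33.219

After i distinct types are collected, each trial gives a new one with probability (11−i)/11, so the expected wait for the next new type is 11/(11−i).
E = 11/11 + 11/10 + 11/9 + 11/8 + 11/7 + 11/6 + 11/5 + 11/4 + 11/3 + 11/2 + 11/1 = 83711/2520 ≈ 33.219.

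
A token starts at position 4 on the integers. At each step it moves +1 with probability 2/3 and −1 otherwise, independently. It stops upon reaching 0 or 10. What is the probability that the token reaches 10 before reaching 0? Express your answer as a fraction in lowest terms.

Let r = q/p = (1/3)/(2/3) = 1/2. The recurrence P(i) = p·P(i+1) + q·P(i−1) with P(0)=0, P(10)=1 gives P(i) = (1 − r^i)/(1 − r^10).
P(4) = (1 − (1/2)^4) / (1 − (1/2)^10) = 320/341.

320/341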